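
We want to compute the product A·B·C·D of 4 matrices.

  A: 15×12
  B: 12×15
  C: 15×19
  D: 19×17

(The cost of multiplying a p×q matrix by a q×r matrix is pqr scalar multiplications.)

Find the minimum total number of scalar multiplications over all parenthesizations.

Adjacent pairs: AB = 15·12·15 = 2700; BC = 12·15·19 = 3420; CD = 15·19·17 = 4845.
Length 3: A..C: k=1: 0+3420+15·12·19=6840; k=2: 2700+0+15·15·19=6975 → min 6840 | B..D: k=2: 0+4845+12·15·17=7905; k=3: 3420+0+12·19·17=7296 → min 7296.
Length 4: A..D: k=1: 0+7296+15·12·17=10356; k=2: 2700+4845+15·15·17=11370; k=3: 6840+0+15·19·17=11685 → min 10356.
Optimal order: (A·((B·C)·D)) with cost 10356.

10356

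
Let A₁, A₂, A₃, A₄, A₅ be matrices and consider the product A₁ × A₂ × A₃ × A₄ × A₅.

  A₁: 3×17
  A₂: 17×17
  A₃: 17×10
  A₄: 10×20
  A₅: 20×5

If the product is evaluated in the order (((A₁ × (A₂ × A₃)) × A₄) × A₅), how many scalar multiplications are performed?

4300

(A₂ × A₃): 17×17 by 17×10 → 17×10, cost 17·17·10 = 2890
(A₁ × (A₂ × A₃)): 3×17 by 17×10 → 3×10, cost 3·17·10 = 510; cumulative 3400
((A₁ × (A₂ × A₃)) × A₄): 3×10 by 10×20 → 3×20, cost 3·10·20 = 600; cumulative 4000
(((A₁ × (A₂ × A₃)) × A₄) × A₅): 3×20 by 20×5 → 3×5, cost 3·20·5 = 300; cumulative 4300
Total: 4300 scalar multiplications.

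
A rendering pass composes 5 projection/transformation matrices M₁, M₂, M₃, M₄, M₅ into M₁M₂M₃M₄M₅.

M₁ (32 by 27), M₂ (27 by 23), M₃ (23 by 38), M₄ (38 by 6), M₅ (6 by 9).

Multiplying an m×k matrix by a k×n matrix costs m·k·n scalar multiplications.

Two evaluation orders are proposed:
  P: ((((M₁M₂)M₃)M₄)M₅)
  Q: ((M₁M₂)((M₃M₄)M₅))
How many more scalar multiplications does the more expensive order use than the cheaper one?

23882

Order P = ((((M₁M₂)M₃)M₄)M₅): (M₁M₂): 32×27 by 27×23 → 32×23, cost 32·27·23 = 19872; ((M₁M₂)M₃): 32×23 by 23×38 → 32×38, cost 32·23·38 = 27968; cumulative 47840; (((M₁M₂)M₃)M₄): 32×38 by 38×6 → 32×6, cost 32·38·6 = 7296; cumulative 55136; ((((M₁M₂)M₃)M₄)M₅): 32×6 by 6×9 → 32×9, cost 32·6·9 = 1728; cumulative 56864. Total 56864.
Order Q = ((M₁M₂)((M₃M₄)M₅)): (M₁M₂): 32×27 by 27×23 → 32×23, cost 32·27·23 = 19872; (M₃M₄): 23×38 by 38×6 → 23×6, cost 23·38·6 = 5244; ((M₃M₄)M₅): 23×6 by 6×9 → 23×9, cost 23·6·9 = 1242; cumulative 6486; ((M₁M₂)((M₃M₄)M₅)): 32×23 by 23×9 → 32×9, cost 32·23·9 = 6624; cumulative 32982. Total 32982.
Difference: |56864 − 32982| = 23882.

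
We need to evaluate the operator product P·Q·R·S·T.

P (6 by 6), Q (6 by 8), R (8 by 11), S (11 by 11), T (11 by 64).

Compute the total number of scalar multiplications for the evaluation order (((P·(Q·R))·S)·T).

5874

(Q·R): 6×8 by 8×11 → 6×11, cost 6·8·11 = 528
(P·(Q·R)): 6×6 by 6×11 → 6×11, cost 6·6·11 = 396; cumulative 924
((P·(Q·R))·S): 6×11 by 11×11 → 6×11, cost 6·11·11 = 726; cumulative 1650
(((P·(Q·R))·S)·T): 6×11 by 11×64 → 6×64, cost 6·11·64 = 4224; cumulative 5874
Total: 5874 scalar multiplications.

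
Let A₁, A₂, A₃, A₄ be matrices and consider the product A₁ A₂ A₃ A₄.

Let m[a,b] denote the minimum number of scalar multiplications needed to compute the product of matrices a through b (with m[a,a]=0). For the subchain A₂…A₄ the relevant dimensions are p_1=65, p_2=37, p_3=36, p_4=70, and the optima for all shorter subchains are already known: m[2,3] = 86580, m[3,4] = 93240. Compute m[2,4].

250380

m[2,4] = min over k∈[2,3] of m[2,k]+m[k+1,4]+p_{1}·p_k·p_{4}.
k=2: 0 + 93240 + 65·37·70 = 261590; k=3: 86580 + 0 + 65·36·70 = 250380.
Minimum: 250380 at k=3.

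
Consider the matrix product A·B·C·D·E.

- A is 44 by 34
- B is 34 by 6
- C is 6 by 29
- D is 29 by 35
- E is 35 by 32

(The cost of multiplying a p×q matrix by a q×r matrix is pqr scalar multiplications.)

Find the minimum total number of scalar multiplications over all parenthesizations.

Adjacent pairs: AB = 44·34·6 = 8976; BC = 34·6·29 = 5916; CD = 6·29·35 = 6090; DE = 29·35·32 = 32480.
Length 3: A..C: k=1: 0+5916+44·34·29=49300; k=2: 8976+0+44·6·29=16632 → min 16632 | B..D: k=2: 0+6090+34·6·35=13230; k=3: 5916+0+34·29·35=40426 → min 13230 | C..E: k=3: 0+32480+6·29·32=38048; k=4: 6090+0+6·35·32=12810 → min 12810.
Length 4: A..D: k=1: 0+13230+44·34·35=65590; k=2: 8976+6090+44·6·35=24306; k=3: 16632+0+44·29·35=61292 → min 24306 | B..E: k=2: 0+12810+34·6·32=19338; k=3: 5916+32480+34·29·32=69948; k=4: 13230+0+34·35·32=51310 → min 19338.
Length 5: A..E: k=1: 0+19338+44·34·32=67210; k=2: 8976+12810+44·6·32=30234; k=3: 16632+32480+44·29·32=89944; k=4: 24306+0+44·35·32=73586 → min 30234.
Optimal order: ((A·B)·((C·D)·E)) with cost 30234.

30234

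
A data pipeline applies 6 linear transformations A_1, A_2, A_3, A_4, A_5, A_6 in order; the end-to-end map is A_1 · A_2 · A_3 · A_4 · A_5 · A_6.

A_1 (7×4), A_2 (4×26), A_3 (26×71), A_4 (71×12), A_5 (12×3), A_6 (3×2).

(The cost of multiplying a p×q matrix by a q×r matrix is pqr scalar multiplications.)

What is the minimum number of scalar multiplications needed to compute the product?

Adjacent pairs: A_1A_2 = 7·4·26 = 728; A_2A_3 = 4·26·71 = 7384; A_3A_4 = 26·71·12 = 22152; A_4A_5 = 71·12·3 = 2556; A_5A_6 = 12·3·2 = 72.
Length 3: A_1..A_3: k=1: 0+7384+7·4·71=9372; k=2: 728+0+7·26·71=13650 → min 9372 | A_2..A_4: k=2: 0+22152+4·26·12=23400; k=3: 7384+0+4·71·12=10792 → min 10792 | A_3..A_5: k=3: 0+2556+26·71·3=8094; k=4: 22152+0+26·12·3=23088 → min 8094 | A_4..A_6: k=4: 0+72+71·12·2=1776; k=5: 2556+0+71·3·2=2982 → min 1776.
Length 4: A_1..A_4: k=1: 0+10792+7·4·12=11128; k=2: 728+22152+7·26·12=25064; k=3: 9372+0+7·71·12=15336 → min 11128 | A_2..A_5: k=2: 0+8094+4·26·3=8406; k=3: 7384+2556+4·71·3=10792; k=4: 10792+0+4·12·3=10936 → min 8406 | A_3..A_6: k=3: 0+1776+26·71·2=5468; k=4: 22152+72+26·12·2=22848; k=5: 8094+0+26·3·2=8250 → min 5468.
Length 5: A_1..A_5: k=1: 0+8406+7·4·3=8490; k=2: 728+8094+7·26·3=9368; k=3: 9372+2556+7·71·3=13419; k=4: 11128+0+7·12·3=11380 → min 8490 | A_2..A_6: k=2: 0+5468+4·26·2=5676; k=3: 7384+1776+4·71·2=9728; k=4: 10792+72+4·12·2=10960; k=5: 8406+0+4·3·2=8430 → min 5676.
Length 6: A_1..A_6: k=1: 0+5676+7·4·2=5732; k=2: 728+5468+7·26·2=6560; k=3: 9372+1776+7·71·2=12142; k=4: 11128+72+7·12·2=11368; k=5: 8490+0+7·3·2=8532 → min 5732.
Optimal order: (A_1 · (A_2 · (A_3 · (A_4 · (A_5 · A_6))))) with cost 5732.

5732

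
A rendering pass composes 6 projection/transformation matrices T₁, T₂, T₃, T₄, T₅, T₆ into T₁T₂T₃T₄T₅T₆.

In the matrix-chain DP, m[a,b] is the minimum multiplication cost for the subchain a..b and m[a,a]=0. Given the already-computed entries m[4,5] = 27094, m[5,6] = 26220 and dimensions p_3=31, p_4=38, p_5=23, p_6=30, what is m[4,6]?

m[4,6] = min over k∈[4,5] of m[4,k]+m[k+1,6]+p_{3}·p_k·p_{6}.
k=4: 0 + 26220 + 31·38·30 = 61560; k=5: 27094 + 0 + 31·23·30 = 48484.
Minimum: 48484 at k=5.

48484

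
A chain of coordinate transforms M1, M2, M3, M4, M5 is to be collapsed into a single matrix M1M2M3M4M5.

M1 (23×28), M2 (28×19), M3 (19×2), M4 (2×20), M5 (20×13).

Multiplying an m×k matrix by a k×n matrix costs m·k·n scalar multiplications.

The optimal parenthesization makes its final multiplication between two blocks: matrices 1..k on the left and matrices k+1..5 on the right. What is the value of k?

3

Adjacent pairs: M1M2 = 23·28·19 = 12236; M2M3 = 28·19·2 = 1064; M3M4 = 19·2·20 = 760; M4M5 = 2·20·13 = 520.
Length 3: M1..M3: k=1: 0+1064+23·28·2=2352; k=2: 12236+0+23·19·2=13110 → min 2352 | M2..M4: k=2: 0+760+28·19·20=11400; k=3: 1064+0+28·2·20=2184 → min 2184 | M3..M5: k=3: 0+520+19·2·13=1014; k=4: 760+0+19·20·13=5700 → min 1014.
Length 4: M1..M4: k=1: 0+2184+23·28·20=15064; k=2: 12236+760+23·19·20=21736; k=3: 2352+0+23·2·20=3272 → min 3272 | M2..M5: k=2: 0+1014+28·19·13=7930; k=3: 1064+520+28·2·13=2312; k=4: 2184+0+28·20·13=9464 → min 2312.
Top-level splits: k=1: (M1..M1)·(M2..M5) → 0+2312+23·28·13 = 10684; k=2: (M1..M2)·(M3..M5) → 12236+1014+23·19·13 = 18931; k=3: (M1..M3)·(M4..M5) → 2352+520+23·2·13 = 3470; k=4: (M1..M4)·(M5..M5) → 3272+0+23·20·13 = 9252.
Best split is after M3, i.e. k = 3.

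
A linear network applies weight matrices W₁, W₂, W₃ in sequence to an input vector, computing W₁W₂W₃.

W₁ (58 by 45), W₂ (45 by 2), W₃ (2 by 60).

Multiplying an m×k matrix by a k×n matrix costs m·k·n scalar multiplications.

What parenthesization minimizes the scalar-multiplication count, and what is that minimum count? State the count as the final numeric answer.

(W₁(W₂W₃)): cost 162000.
((W₁W₂)W₃): cost 12180.
Optimal: ((W₁W₂)W₃) with cost 12180.

12180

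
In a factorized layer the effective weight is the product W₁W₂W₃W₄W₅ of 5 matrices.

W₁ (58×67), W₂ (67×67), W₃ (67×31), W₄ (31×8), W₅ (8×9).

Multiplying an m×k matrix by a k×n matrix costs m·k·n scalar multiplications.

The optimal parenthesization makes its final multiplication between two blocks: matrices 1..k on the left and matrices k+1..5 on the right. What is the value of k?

Adjacent pairs: W₁W₂ = 58·67·67 = 260362; W₂W₃ = 67·67·31 = 139159; W₃W₄ = 67·31·8 = 16616; W₄W₅ = 31·8·9 = 2232.
Length 3: W₁..W₃: k=1: 0+139159+58·67·31=259625; k=2: 260362+0+58·67·31=380828 → min 259625 | W₂..W₄: k=2: 0+16616+67·67·8=52528; k=3: 139159+0+67·31·8=155775 → min 52528 | W₃..W₅: k=3: 0+2232+67·31·9=20925; k=4: 16616+0+67·8·9=21440 → min 20925.
Length 4: W₁..W₄: k=1: 0+52528+58·67·8=83616; k=2: 260362+16616+58·67·8=308066; k=3: 259625+0+58·31·8=274009 → min 83616 | W₂..W₅: k=2: 0+20925+67·67·9=61326; k=3: 139159+2232+67·31·9=160084; k=4: 52528+0+67·8·9=57352 → min 57352.
Top-level splits: k=1: (W₁..W₁)·(W₂..W₅) → 0+57352+58·67·9 = 92326; k=2: (W₁..W₂)·(W₃..W₅) → 260362+20925+58·67·9 = 316261; k=3: (W₁..W₃)·(W₄..W₅) → 259625+2232+58·31·9 = 278039; k=4: (W₁..W₄)·(W₅..W₅) → 83616+0+58·8·9 = 87792.
Best split is after W₄, i.e. k = 4.

4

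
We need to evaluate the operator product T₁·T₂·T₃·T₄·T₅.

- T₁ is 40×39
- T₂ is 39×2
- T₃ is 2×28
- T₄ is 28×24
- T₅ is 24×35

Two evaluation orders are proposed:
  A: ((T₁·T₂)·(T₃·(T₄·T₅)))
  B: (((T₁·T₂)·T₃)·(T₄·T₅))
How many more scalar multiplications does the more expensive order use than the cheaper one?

36680

Order A = ((T₁·T₂)·(T₃·(T₄·T₅))): (T₁·T₂): 40×39 by 39×2 → 40×2, cost 40·39·2 = 3120; (T₄·T₅): 28×24 by 24×35 → 28×35, cost 28·24·35 = 23520; (T₃·(T₄·T₅)): 2×28 by 28×35 → 2×35, cost 2·28·35 = 1960; cumulative 25480; ((T₁·T₂)·(T₃·(T₄·T₅))): 40×2 by 2×35 → 40×35, cost 40·2·35 = 2800; cumulative 31400. Total 31400.
Order B = (((T₁·T₂)·T₃)·(T₄·T₅)): (T₁·T₂): 40×39 by 39×2 → 40×2, cost 40·39·2 = 3120; ((T₁·T₂)·T₃): 40×2 by 2×28 → 40×28, cost 40·2·28 = 2240; cumulative 5360; (T₄·T₅): 28×24 by 24×35 → 28×35, cost 28·24·35 = 23520; (((T₁·T₂)·T₃)·(T₄·T₅)): 40×28 by 28×35 → 40×35, cost 40·28·35 = 39200; cumulative 68080. Total 68080.
Difference: |31400 − 68080| = 36680.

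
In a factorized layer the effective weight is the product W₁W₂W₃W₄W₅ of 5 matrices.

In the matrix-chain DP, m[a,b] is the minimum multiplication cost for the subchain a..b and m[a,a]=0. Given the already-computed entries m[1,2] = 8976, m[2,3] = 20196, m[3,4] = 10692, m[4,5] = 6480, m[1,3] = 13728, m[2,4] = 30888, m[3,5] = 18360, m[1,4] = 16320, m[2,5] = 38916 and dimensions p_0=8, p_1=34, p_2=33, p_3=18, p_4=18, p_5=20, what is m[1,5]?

m[1,5] = min over k∈[1,4] of m[1,k]+m[k+1,5]+p_{0}·p_k·p_{5}.
k=1: 0 + 38916 + 8·34·20 = 44356; k=2: 8976 + 18360 + 8·33·20 = 32616; k=3: 13728 + 6480 + 8·18·20 = 23088; k=4: 16320 + 0 + 8·18·20 = 19200.
Minimum: 19200 at k=4.

19200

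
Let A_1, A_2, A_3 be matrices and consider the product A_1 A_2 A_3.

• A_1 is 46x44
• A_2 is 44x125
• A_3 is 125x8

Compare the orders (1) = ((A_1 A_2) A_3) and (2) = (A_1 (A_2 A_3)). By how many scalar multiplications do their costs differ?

238808

Order (1) = ((A_1 A_2) A_3): (A_1 A_2): 46×44 by 44×125 → 46×125, cost 46·44·125 = 253000; ((A_1 A_2) A_3): 46×125 by 125×8 → 46×8, cost 46·125·8 = 46000; cumulative 299000. Total 299000.
Order (2) = (A_1 (A_2 A_3)): (A_2 A_3): 44×125 by 125×8 → 44×8, cost 44·125·8 = 44000; (A_1 (A_2 A_3)): 46×44 by 44×8 → 46×8, cost 46·44·8 = 16192; cumulative 60192. Total 60192.
Difference: |299000 − 60192| = 238808.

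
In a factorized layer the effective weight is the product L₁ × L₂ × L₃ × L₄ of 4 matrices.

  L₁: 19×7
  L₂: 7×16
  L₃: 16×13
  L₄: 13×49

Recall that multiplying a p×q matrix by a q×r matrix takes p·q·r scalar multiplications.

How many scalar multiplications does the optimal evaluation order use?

12432

Adjacent pairs: L₁L₂ = 19·7·16 = 2128; L₂L₃ = 7·16·13 = 1456; L₃L₄ = 16·13·49 = 10192.
Length 3: L₁..L₃: k=1: 0+1456+19·7·13=3185; k=2: 2128+0+19·16·13=6080 → min 3185 | L₂..L₄: k=2: 0+10192+7·16·49=15680; k=3: 1456+0+7·13·49=5915 → min 5915.
Length 4: L₁..L₄: k=1: 0+5915+19·7·49=12432; k=2: 2128+10192+19·16·49=27216; k=3: 3185+0+19·13·49=15288 → min 12432.
Optimal order: (L₁ × ((L₂ × L₃) × L₄)) with cost 12432.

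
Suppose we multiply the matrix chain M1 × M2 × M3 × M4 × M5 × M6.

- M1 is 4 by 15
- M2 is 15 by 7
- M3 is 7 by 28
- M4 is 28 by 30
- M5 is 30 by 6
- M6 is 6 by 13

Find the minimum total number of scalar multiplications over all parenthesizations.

5596

Adjacent pairs: M1M2 = 4·15·7 = 420; M2M3 = 15·7·28 = 2940; M3M4 = 7·28·30 = 5880; M4M5 = 28·30·6 = 5040; M5M6 = 30·6·13 = 2340.
Length 3: M1..M3: k=1: 0+2940+4·15·28=4620; k=2: 420+0+4·7·28=1204 → min 1204 | M2..M4: k=2: 0+5880+15·7·30=9030; k=3: 2940+0+15·28·30=15540 → min 9030 | M3..M5: k=3: 0+5040+7·28·6=6216; k=4: 5880+0+7·30·6=7140 → min 6216 | M4..M6: k=4: 0+2340+28·30·13=13260; k=5: 5040+0+28·6·13=7224 → min 7224.
Length 4: M1..M4: k=1: 0+9030+4·15·30=10830; k=2: 420+5880+4·7·30=7140; k=3: 1204+0+4·28·30=4564 → min 4564 | M2..M5: k=2: 0+6216+15·7·6=6846; k=3: 2940+5040+15·28·6=10500; k=4: 9030+0+15·30·6=11730 → min 6846 | M3..M6: k=3: 0+7224+7·28·13=9772; k=4: 5880+2340+7·30·13=10950; k=5: 6216+0+7·6·13=6762 → min 6762.
Length 5: M1..M5: k=1: 0+6846+4·15·6=7206; k=2: 420+6216+4·7·6=6804; k=3: 1204+5040+4·28·6=6916; k=4: 4564+0+4·30·6=5284 → min 5284 | M2..M6: k=2: 0+6762+15·7·13=8127; k=3: 2940+7224+15·28·13=15624; k=4: 9030+2340+15·30·13=17220; k=5: 6846+0+15·6·13=8016 → min 8016.
Length 6: M1..M6: k=1: 0+8016+4·15·13=8796; k=2: 420+6762+4·7·13=7546; k=3: 1204+7224+4·28·13=9884; k=4: 4564+2340+4·30·13=8464; k=5: 5284+0+4·6·13=5596 → min 5596.
Optimal order: (((((M1 × M2) × M3) × M4) × M5) × M6) with cost 5596.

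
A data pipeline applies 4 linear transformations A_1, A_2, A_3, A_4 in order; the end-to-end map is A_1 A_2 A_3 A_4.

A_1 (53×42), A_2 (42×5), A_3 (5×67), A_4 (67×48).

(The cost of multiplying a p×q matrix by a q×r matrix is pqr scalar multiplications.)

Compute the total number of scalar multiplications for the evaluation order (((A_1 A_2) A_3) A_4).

199333

(A_1 A_2): 53×42 by 42×5 → 53×5, cost 53·42·5 = 11130
((A_1 A_2) A_3): 53×5 by 5×67 → 53×67, cost 53·5·67 = 17755; cumulative 28885
(((A_1 A_2) A_3) A_4): 53×67 by 67×48 → 53×48, cost 53·67·48 = 170448; cumulative 199333
Total: 199333 scalar multiplications.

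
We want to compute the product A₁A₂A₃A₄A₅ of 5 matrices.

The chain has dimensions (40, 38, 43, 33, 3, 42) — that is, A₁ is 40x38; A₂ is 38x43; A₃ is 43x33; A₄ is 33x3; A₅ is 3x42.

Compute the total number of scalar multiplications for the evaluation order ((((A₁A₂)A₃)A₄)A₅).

131120

(A₁A₂): 40×38 by 38×43 → 40×43, cost 40·38·43 = 65360
((A₁A₂)A₃): 40×43 by 43×33 → 40×33, cost 40·43·33 = 56760; cumulative 122120
(((A₁A₂)A₃)A₄): 40×33 by 33×3 → 40×3, cost 40·33·3 = 3960; cumulative 126080
((((A₁A₂)A₃)A₄)A₅): 40×3 by 3×42 → 40×42, cost 40·3·42 = 5040; cumulative 131120
Total: 131120 scalar multiplications.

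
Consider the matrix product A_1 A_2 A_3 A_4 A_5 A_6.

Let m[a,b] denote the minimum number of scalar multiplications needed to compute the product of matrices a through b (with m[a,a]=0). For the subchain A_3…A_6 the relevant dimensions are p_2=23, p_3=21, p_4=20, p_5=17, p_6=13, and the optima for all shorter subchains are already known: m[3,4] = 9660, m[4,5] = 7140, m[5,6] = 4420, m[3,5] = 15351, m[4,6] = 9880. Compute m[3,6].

m[3,6] = min over k∈[3,5] of m[3,k]+m[k+1,6]+p_{2}·p_k·p_{6}.
k=3: 0 + 9880 + 23·21·13 = 16159; k=4: 9660 + 4420 + 23·20·13 = 20060; k=5: 15351 + 0 + 23·17·13 = 20434.
Minimum: 16159 at k=3.

16159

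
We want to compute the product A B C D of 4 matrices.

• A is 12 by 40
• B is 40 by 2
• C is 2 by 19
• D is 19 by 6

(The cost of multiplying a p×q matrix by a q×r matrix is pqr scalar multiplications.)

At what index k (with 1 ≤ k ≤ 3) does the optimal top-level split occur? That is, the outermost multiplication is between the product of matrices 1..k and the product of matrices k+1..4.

2

Adjacent pairs: AB = 12·40·2 = 960; BC = 40·2·19 = 1520; CD = 2·19·6 = 228.
Length 3: A..C: k=1: 0+1520+12·40·19=10640; k=2: 960+0+12·2·19=1416 → min 1416 | B..D: k=2: 0+228+40·2·6=708; k=3: 1520+0+40·19·6=6080 → min 708.
Top-level splits: k=1: (A..A)·(B..D) → 0+708+12·40·6 = 3588; k=2: (A..B)·(C..D) → 960+228+12·2·6 = 1332; k=3: (A..C)·(D..D) → 1416+0+12·19·6 = 2784.
Best split is after B, i.e. k = 2.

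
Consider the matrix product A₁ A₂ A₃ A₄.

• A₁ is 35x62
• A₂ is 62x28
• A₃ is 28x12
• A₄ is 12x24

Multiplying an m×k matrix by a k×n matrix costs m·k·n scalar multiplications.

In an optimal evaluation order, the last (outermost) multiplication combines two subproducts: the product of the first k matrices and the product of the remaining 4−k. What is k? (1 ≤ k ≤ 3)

Adjacent pairs: A₁A₂ = 35·62·28 = 60760; A₂A₃ = 62·28·12 = 20832; A₃A₄ = 28·12·24 = 8064.
Length 3: A₁..A₃: k=1: 0+20832+35·62·12=46872; k=2: 60760+0+35·28·12=72520 → min 46872 | A₂..A₄: k=2: 0+8064+62·28·24=49728; k=3: 20832+0+62·12·24=38688 → min 38688.
Top-level splits: k=1: (A₁..A₁)·(A₂..A₄) → 0+38688+35·62·24 = 90768; k=2: (A₁..A₂)·(A₃..A₄) → 60760+8064+35·28·24 = 92344; k=3: (A₁..A₃)·(A₄..A₄) → 46872+0+35·12·24 = 56952.
Best split is after A₃, i.e. k = 3.

3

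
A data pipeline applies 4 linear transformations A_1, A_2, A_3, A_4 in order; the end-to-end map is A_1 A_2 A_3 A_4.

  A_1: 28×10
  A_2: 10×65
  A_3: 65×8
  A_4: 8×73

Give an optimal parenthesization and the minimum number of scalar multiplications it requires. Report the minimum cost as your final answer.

23792

Adjacent pairs: A_1A_2 = 28·10·65 = 18200; A_2A_3 = 10·65·8 = 5200; A_3A_4 = 65·8·73 = 37960.
Length 3: A_1..A_3: k=1: 0+5200+28·10·8=7440; k=2: 18200+0+28·65·8=32760 → min 7440 | A_2..A_4: k=2: 0+37960+10·65·73=85410; k=3: 5200+0+10·8·73=11040 → min 11040.
Length 4: A_1..A_4: k=1: 0+11040+28·10·73=31480; k=2: 18200+37960+28·65·73=189020; k=3: 7440+0+28·8·73=23792 → min 23792.
Optimal parenthesization: ((A_1 (A_2 A_3)) A_4) with cost 23792.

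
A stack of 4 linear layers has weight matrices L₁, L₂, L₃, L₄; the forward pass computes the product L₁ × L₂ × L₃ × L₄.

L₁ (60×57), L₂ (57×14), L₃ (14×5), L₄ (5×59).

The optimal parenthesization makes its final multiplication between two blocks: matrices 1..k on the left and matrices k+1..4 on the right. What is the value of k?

3

Adjacent pairs: L₁L₂ = 60·57·14 = 47880; L₂L₃ = 57·14·5 = 3990; L₃L₄ = 14·5·59 = 4130.
Length 3: L₁..L₃: k=1: 0+3990+60·57·5=21090; k=2: 47880+0+60·14·5=52080 → min 21090 | L₂..L₄: k=2: 0+4130+57·14·59=51212; k=3: 3990+0+57·5·59=20805 → min 20805.
Top-level splits: k=1: (L₁..L₁)·(L₂..L₄) → 0+20805+60·57·59 = 222585; k=2: (L₁..L₂)·(L₃..L₄) → 47880+4130+60·14·59 = 101570; k=3: (L₁..L₃)·(L₄..L₄) → 21090+0+60·5·59 = 38790.
Best split is after L₃, i.e. k = 3.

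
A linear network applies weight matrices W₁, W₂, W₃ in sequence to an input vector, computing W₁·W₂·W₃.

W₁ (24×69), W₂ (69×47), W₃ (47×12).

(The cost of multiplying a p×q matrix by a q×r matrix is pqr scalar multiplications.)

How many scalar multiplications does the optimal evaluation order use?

58788

Order (W₁·(W₂·W₃)): (W₂·W₃): 69×47 by 47×12 → 69×12, cost 69·47·12 = 38916; (W₁·(W₂·W₃)): 24×69 by 69×12 → 24×12, cost 24·69·12 = 19872; cumulative 58788. Total 58788.
Order ((W₁·W₂)·W₃): (W₁·W₂): 24×69 by 69×47 → 24×47, cost 24·69·47 = 77832; ((W₁·W₂)·W₃): 24×47 by 47×12 → 24×12, cost 24·47·12 = 13536; cumulative 91368. Total 91368.
Minimum: 58788.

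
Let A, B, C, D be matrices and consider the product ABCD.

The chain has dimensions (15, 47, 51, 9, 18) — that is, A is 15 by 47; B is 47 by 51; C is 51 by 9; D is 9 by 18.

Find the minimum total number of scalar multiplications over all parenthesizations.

30348

Adjacent pairs: AB = 15·47·51 = 35955; BC = 47·51·9 = 21573; CD = 51·9·18 = 8262.
Length 3: A..C: k=1: 0+21573+15·47·9=27918; k=2: 35955+0+15·51·9=42840 → min 27918 | B..D: k=2: 0+8262+47·51·18=51408; k=3: 21573+0+47·9·18=29187 → min 29187.
Length 4: A..D: k=1: 0+29187+15·47·18=41877; k=2: 35955+8262+15·51·18=57987; k=3: 27918+0+15·9·18=30348 → min 30348.
Optimal order: ((A(BC))D) with cost 30348.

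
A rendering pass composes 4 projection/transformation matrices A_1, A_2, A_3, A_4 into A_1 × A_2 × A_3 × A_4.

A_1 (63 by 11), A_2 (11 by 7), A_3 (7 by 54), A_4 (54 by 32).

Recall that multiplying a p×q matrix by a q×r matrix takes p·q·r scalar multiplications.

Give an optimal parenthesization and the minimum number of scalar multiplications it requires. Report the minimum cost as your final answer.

31059

Adjacent pairs: A_1A_2 = 63·11·7 = 4851; A_2A_3 = 11·7·54 = 4158; A_3A_4 = 7·54·32 = 12096.
Length 3: A_1..A_3: k=1: 0+4158+63·11·54=41580; k=2: 4851+0+63·7·54=28665 → min 28665 | A_2..A_4: k=2: 0+12096+11·7·32=14560; k=3: 4158+0+11·54·32=23166 → min 14560.
Length 4: A_1..A_4: k=1: 0+14560+63·11·32=36736; k=2: 4851+12096+63·7·32=31059; k=3: 28665+0+63·54·32=137529 → min 31059.
Optimal parenthesization: ((A_1 × A_2) × (A_3 × A_4)) with cost 31059.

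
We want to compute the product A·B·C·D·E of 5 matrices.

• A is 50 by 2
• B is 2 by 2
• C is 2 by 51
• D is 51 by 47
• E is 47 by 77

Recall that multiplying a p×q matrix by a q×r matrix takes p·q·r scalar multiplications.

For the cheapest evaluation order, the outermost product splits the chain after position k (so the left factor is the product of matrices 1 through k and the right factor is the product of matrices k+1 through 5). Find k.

1

Adjacent pairs: AB = 50·2·2 = 200; BC = 2·2·51 = 204; CD = 2·51·47 = 4794; DE = 51·47·77 = 184569.
Length 3: A..C: k=1: 0+204+50·2·51=5304; k=2: 200+0+50·2·51=5300 → min 5300 | B..D: k=2: 0+4794+2·2·47=4982; k=3: 204+0+2·51·47=4998 → min 4982 | C..E: k=3: 0+184569+2·51·77=192423; k=4: 4794+0+2·47·77=12032 → min 12032.
Length 4: A..D: k=1: 0+4982+50·2·47=9682; k=2: 200+4794+50·2·47=9694; k=3: 5300+0+50·51·47=125150 → min 9682 | B..E: k=2: 0+12032+2·2·77=12340; k=3: 204+184569+2·51·77=192627; k=4: 4982+0+2·47·77=12220 → min 12220.
Top-level splits: k=1: (A..A)·(B..E) → 0+12220+50·2·77 = 19920; k=2: (A..B)·(C..E) → 200+12032+50·2·77 = 19932; k=3: (A..C)·(D..E) → 5300+184569+50·51·77 = 386219; k=4: (A..D)·(E..E) → 9682+0+50·47·77 = 190632.
Best split is after A, i.e. k = 1.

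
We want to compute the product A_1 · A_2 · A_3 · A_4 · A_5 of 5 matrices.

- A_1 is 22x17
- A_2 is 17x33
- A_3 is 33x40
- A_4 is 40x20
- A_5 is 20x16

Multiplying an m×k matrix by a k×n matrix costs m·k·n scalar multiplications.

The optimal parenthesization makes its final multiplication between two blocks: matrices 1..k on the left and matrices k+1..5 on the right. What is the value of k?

1

Adjacent pairs: A_1A_2 = 22·17·33 = 12342; A_2A_3 = 17·33·40 = 22440; A_3A_4 = 33·40·20 = 26400; A_4A_5 = 40·20·16 = 12800.
Length 3: A_1..A_3: k=1: 0+22440+22·17·40=37400; k=2: 12342+0+22·33·40=41382 → min 37400 | A_2..A_4: k=2: 0+26400+17·33·20=37620; k=3: 22440+0+17·40·20=36040 → min 36040 | A_3..A_5: k=3: 0+12800+33·40·16=33920; k=4: 26400+0+33·20·16=36960 → min 33920.
Length 4: A_1..A_4: k=1: 0+36040+22·17·20=43520; k=2: 12342+26400+22·33·20=53262; k=3: 37400+0+22·40·20=55000 → min 43520 | A_2..A_5: k=2: 0+33920+17·33·16=42896; k=3: 22440+12800+17·40·16=46120; k=4: 36040+0+17·20·16=41480 → min 41480.
Top-level splits: k=1: (A_1..A_1)·(A_2..A_5) → 0+41480+22·17·16 = 47464; k=2: (A_1..A_2)·(A_3..A_5) → 12342+33920+22·33·16 = 57878; k=3: (A_1..A_3)·(A_4..A_5) → 37400+12800+22·40·16 = 64280; k=4: (A_1..A_4)·(A_5..A_5) → 43520+0+22·20·16 = 50560.
Best split is after A_1, i.e. k = 1.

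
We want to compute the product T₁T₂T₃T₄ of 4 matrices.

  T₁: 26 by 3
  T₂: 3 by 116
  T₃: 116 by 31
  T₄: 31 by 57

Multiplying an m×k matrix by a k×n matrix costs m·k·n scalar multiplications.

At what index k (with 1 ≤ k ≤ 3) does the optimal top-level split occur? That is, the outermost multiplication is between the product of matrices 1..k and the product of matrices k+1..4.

Adjacent pairs: T₁T₂ = 26·3·116 = 9048; T₂T₃ = 3·116·31 = 10788; T₃T₄ = 116·31·57 = 204972.
Length 3: T₁..T₃: k=1: 0+10788+26·3·31=13206; k=2: 9048+0+26·116·31=102544 → min 13206 | T₂..T₄: k=2: 0+204972+3·116·57=224808; k=3: 10788+0+3·31·57=16089 → min 16089.
Top-level splits: k=1: (T₁..T₁)·(T₂..T₄) → 0+16089+26·3·57 = 20535; k=2: (T₁..T₂)·(T₃..T₄) → 9048+204972+26·116·57 = 385932; k=3: (T₁..T₃)·(T₄..T₄) → 13206+0+26·31·57 = 59148.
Best split is after T₁, i.e. k = 1.

1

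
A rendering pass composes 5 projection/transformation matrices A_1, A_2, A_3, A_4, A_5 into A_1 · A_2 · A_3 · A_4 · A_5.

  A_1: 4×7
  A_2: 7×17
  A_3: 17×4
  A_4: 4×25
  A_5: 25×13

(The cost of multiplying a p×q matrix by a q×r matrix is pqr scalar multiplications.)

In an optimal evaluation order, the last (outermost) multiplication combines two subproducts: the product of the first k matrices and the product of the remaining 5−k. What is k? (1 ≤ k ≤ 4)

Adjacent pairs: A_1A_2 = 4·7·17 = 476; A_2A_3 = 7·17·4 = 476; A_3A_4 = 17·4·25 = 1700; A_4A_5 = 4·25·13 = 1300.
Length 3: A_1..A_3: k=1: 0+476+4·7·4=588; k=2: 476+0+4·17·4=748 → min 588 | A_2..A_4: k=2: 0+1700+7·17·25=4675; k=3: 476+0+7·4·25=1176 → min 1176 | A_3..A_5: k=3: 0+1300+17·4·13=2184; k=4: 1700+0+17·25·13=7225 → min 2184.
Length 4: A_1..A_4: k=1: 0+1176+4·7·25=1876; k=2: 476+1700+4·17·25=3876; k=3: 588+0+4·4·25=988 → min 988 | A_2..A_5: k=2: 0+2184+7·17·13=3731; k=3: 476+1300+7·4·13=2140; k=4: 1176+0+7·25·13=3451 → min 2140.
Top-level splits: k=1: (A_1..A_1)·(A_2..A_5) → 0+2140+4·7·13 = 2504; k=2: (A_1..A_2)·(A_3..A_5) → 476+2184+4·17·13 = 3544; k=3: (A_1..A_3)·(A_4..A_5) → 588+1300+4·4·13 = 2096; k=4: (A_1..A_4)·(A_5..A_5) → 988+0+4·25·13 = 2288.
Best split is after A_3, i.e. k = 3.

3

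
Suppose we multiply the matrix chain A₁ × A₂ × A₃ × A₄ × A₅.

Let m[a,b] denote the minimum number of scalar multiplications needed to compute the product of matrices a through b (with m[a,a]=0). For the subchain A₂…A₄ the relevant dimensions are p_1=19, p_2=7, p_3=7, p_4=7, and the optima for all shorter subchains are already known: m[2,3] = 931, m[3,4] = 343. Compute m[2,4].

m[2,4] = min over k∈[2,3] of m[2,k]+m[k+1,4]+p_{1}·p_k·p_{4}.
k=2: 0 + 343 + 19·7·7 = 1274; k=3: 931 + 0 + 19·7·7 = 1862.
Minimum: 1274 at k=2.

1274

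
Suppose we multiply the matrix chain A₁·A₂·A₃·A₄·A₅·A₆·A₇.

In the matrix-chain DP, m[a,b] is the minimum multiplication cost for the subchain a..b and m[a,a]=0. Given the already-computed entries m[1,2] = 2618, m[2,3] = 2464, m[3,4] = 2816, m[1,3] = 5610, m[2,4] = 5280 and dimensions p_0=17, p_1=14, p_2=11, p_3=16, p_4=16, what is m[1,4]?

8426

m[1,4] = min over k∈[1,3] of m[1,k]+m[k+1,4]+p_{0}·p_k·p_{4}.
k=1: 0 + 5280 + 17·14·16 = 9088; k=2: 2618 + 2816 + 17·11·16 = 8426; k=3: 5610 + 0 + 17·16·16 = 9962.
Minimum: 8426 at k=2.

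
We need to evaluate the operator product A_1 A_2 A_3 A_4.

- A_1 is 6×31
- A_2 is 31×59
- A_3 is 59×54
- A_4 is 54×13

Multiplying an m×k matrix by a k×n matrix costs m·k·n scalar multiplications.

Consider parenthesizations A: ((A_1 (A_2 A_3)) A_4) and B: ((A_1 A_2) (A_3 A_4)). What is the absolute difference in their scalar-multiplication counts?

56028

Order A = ((A_1 (A_2 A_3)) A_4): (A_2 A_3): 31×59 by 59×54 → 31×54, cost 31·59·54 = 98766; (A_1 (A_2 A_3)): 6×31 by 31×54 → 6×54, cost 6·31·54 = 10044; cumulative 108810; ((A_1 (A_2 A_3)) A_4): 6×54 by 54×13 → 6×13, cost 6·54·13 = 4212; cumulative 113022. Total 113022.
Order B = ((A_1 A_2) (A_3 A_4)): (A_1 A_2): 6×31 by 31×59 → 6×59, cost 6·31·59 = 10974; (A_3 A_4): 59×54 by 54×13 → 59×13, cost 59·54·13 = 41418; ((A_1 A_2) (A_3 A_4)): 6×59 by 59×13 → 6×13, cost 6·59·13 = 4602; cumulative 56994. Total 56994.
Difference: |113022 − 56994| = 56028.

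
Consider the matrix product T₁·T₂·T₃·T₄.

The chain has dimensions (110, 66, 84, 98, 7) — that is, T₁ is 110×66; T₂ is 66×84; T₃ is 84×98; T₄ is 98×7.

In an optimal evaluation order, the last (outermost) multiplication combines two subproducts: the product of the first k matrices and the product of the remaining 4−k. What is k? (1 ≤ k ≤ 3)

Adjacent pairs: T₁T₂ = 110·66·84 = 609840; T₂T₃ = 66·84·98 = 543312; T₃T₄ = 84·98·7 = 57624.
Length 3: T₁..T₃: k=1: 0+543312+110·66·98=1254792; k=2: 609840+0+110·84·98=1515360 → min 1254792 | T₂..T₄: k=2: 0+57624+66·84·7=96432; k=3: 543312+0+66·98·7=588588 → min 96432.
Top-level splits: k=1: (T₁..T₁)·(T₂..T₄) → 0+96432+110·66·7 = 147252; k=2: (T₁..T₂)·(T₃..T₄) → 609840+57624+110·84·7 = 732144; k=3: (T₁..T₃)·(T₄..T₄) → 1254792+0+110·98·7 = 1330252.
Best split is after T₁, i.e. k = 1.

1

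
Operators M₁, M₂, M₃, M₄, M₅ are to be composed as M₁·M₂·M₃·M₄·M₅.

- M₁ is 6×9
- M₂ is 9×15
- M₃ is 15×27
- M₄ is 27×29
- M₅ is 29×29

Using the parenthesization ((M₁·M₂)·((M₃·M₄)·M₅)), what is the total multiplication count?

27780

(M₁·M₂): 6×9 by 9×15 → 6×15, cost 6·9·15 = 810
(M₃·M₄): 15×27 by 27×29 → 15×29, cost 15·27·29 = 11745
((M₃·M₄)·M₅): 15×29 by 29×29 → 15×29, cost 15·29·29 = 12615; cumulative 24360
((M₁·M₂)·((M₃·M₄)·M₅)): 6×15 by 15×29 → 6×29, cost 6·15·29 = 2610; cumulative 27780
Total: 27780 scalar multiplications.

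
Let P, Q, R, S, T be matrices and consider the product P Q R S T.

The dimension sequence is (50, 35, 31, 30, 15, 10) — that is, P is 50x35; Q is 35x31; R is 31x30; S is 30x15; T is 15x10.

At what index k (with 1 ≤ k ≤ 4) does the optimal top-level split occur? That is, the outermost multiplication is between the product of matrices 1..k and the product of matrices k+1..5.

Adjacent pairs: PQ = 50·35·31 = 54250; QR = 35·31·30 = 32550; RS = 31·30·15 = 13950; ST = 30·15·10 = 4500.
Length 3: P..R: k=1: 0+32550+50·35·30=85050; k=2: 54250+0+50·31·30=100750 → min 85050 | Q..S: k=2: 0+13950+35·31·15=30225; k=3: 32550+0+35·30·15=48300 → min 30225 | R..T: k=3: 0+4500+31·30·10=13800; k=4: 13950+0+31·15·10=18600 → min 13800.
Length 4: P..S: k=1: 0+30225+50·35·15=56475; k=2: 54250+13950+50·31·15=91450; k=3: 85050+0+50·30·15=107550 → min 56475 | Q..T: k=2: 0+13800+35·31·10=24650; k=3: 32550+4500+35·30·10=47550; k=4: 30225+0+35·15·10=35475 → min 24650.
Top-level splits: k=1: (P..P)·(Q..T) → 0+24650+50·35·10 = 42150; k=2: (P..Q)·(R..T) → 54250+13800+50·31·10 = 83550; k=3: (P..R)·(S..T) → 85050+4500+50·30·10 = 104550; k=4: (P..S)·(T..T) → 56475+0+50·15·10 = 63975.
Best split is after P, i.e. k = 1.

1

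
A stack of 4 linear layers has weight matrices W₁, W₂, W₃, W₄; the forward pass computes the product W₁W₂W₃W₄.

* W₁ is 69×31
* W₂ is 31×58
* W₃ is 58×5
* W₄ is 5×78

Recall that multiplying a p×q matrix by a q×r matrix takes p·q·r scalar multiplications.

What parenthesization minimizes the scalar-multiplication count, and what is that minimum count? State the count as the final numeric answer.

Adjacent pairs: W₁W₂ = 69·31·58 = 124062; W₂W₃ = 31·58·5 = 8990; W₃W₄ = 58·5·78 = 22620.
Length 3: W₁..W₃: k=1: 0+8990+69·31·5=19685; k=2: 124062+0+69·58·5=144072 → min 19685 | W₂..W₄: k=2: 0+22620+31·58·78=162864; k=3: 8990+0+31·5·78=21080 → min 21080.
Length 4: W₁..W₄: k=1: 0+21080+69·31·78=187922; k=2: 124062+22620+69·58·78=458838; k=3: 19685+0+69·5·78=46595 → min 46595.
Optimal parenthesization: ((W₁(W₂W₃))W₄) with cost 46595.

46595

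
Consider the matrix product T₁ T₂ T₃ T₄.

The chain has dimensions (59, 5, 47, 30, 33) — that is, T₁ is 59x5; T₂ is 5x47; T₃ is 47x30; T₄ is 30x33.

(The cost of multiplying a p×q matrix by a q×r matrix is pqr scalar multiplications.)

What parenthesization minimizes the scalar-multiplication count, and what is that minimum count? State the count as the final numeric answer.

21735

Adjacent pairs: T₁T₂ = 59·5·47 = 13865; T₂T₃ = 5·47·30 = 7050; T₃T₄ = 47·30·33 = 46530.
Length 3: T₁..T₃: k=1: 0+7050+59·5·30=15900; k=2: 13865+0+59·47·30=97055 → min 15900 | T₂..T₄: k=2: 0+46530+5·47·33=54285; k=3: 7050+0+5·30·33=12000 → min 12000.
Length 4: T₁..T₄: k=1: 0+12000+59·5·33=21735; k=2: 13865+46530+59·47·33=151904; k=3: 15900+0+59·30·33=74310 → min 21735.
Optimal parenthesization: (T₁ ((T₂ T₃) T₄)) with cost 21735.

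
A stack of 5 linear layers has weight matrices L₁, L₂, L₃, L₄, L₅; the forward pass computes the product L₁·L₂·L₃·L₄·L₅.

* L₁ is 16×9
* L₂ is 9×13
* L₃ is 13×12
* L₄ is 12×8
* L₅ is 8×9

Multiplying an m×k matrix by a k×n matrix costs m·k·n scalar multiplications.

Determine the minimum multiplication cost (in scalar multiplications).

4128

Adjacent pairs: L₁L₂ = 16·9·13 = 1872; L₂L₃ = 9·13·12 = 1404; L₃L₄ = 13·12·8 = 1248; L₄L₅ = 12·8·9 = 864.
Length 3: L₁..L₃: k=1: 0+1404+16·9·12=3132; k=2: 1872+0+16·13·12=4368 → min 3132 | L₂..L₄: k=2: 0+1248+9·13·8=2184; k=3: 1404+0+9·12·8=2268 → min 2184 | L₃..L₅: k=3: 0+864+13·12·9=2268; k=4: 1248+0+13·8·9=2184 → min 2184.
Length 4: L₁..L₄: k=1: 0+2184+16·9·8=3336; k=2: 1872+1248+16·13·8=4784; k=3: 3132+0+16·12·8=4668 → min 3336 | L₂..L₅: k=2: 0+2184+9·13·9=3237; k=3: 1404+864+9·12·9=3240; k=4: 2184+0+9·8·9=2832 → min 2832.
Length 5: L₁..L₅: k=1: 0+2832+16·9·9=4128; k=2: 1872+2184+16·13·9=5928; k=3: 3132+864+16·12·9=5724; k=4: 3336+0+16·8·9=4488 → min 4128.
Optimal order: (L₁·((L₂·(L₃·L₄))·L₅)) with cost 4128.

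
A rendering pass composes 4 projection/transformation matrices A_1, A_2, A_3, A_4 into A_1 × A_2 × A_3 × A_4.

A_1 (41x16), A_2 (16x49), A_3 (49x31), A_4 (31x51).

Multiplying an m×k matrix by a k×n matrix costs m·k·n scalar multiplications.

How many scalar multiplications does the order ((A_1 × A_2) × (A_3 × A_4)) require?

(A_1 × A_2): 41×16 by 16×49 → 41×49, cost 41·16·49 = 32144
(A_3 × A_4): 49×31 by 31×51 → 49×51, cost 49·31·51 = 77469
((A_1 × A_2) × (A_3 × A_4)): 41×49 by 49×51 → 41×51, cost 41·49·51 = 102459; cumulative 212072
Total: 212072 scalar multiplications.

212072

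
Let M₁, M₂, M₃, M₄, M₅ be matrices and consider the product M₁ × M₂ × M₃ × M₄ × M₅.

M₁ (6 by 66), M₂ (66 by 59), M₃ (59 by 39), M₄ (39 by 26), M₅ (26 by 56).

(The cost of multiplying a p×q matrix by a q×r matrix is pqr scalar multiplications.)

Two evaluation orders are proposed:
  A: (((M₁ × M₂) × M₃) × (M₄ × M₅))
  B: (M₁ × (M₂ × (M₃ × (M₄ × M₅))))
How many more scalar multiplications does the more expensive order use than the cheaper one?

Order A = (((M₁ × M₂) × M₃) × (M₄ × M₅)): (M₁ × M₂): 6×66 by 66×59 → 6×59, cost 6·66·59 = 23364; ((M₁ × M₂) × M₃): 6×59 by 59×39 → 6×39, cost 6·59·39 = 13806; cumulative 37170; (M₄ × M₅): 39×26 by 26×56 → 39×56, cost 39·26·56 = 56784; (((M₁ × M₂) × M₃) × (M₄ × M₅)): 6×39 by 39×56 → 6×56, cost 6·39·56 = 13104; cumulative 107058. Total 107058.
Order B = (M₁ × (M₂ × (M₃ × (M₄ × M₅)))): (M₄ × M₅): 39×26 by 26×56 → 39×56, cost 39·26·56 = 56784; (M₃ × (M₄ × M₅)): 59×39 by 39×56 → 59×56, cost 59·39·56 = 128856; cumulative 185640; (M₂ × (M₃ × (M₄ × M₅))): 66×59 by 59×56 → 66×56, cost 66·59·56 = 218064; cumulative 403704; (M₁ × (M₂ × (M₃ × (M₄ × M₅)))): 6×66 by 66×56 → 6×56, cost 6·66·56 = 22176; cumulative 425880. Total 425880.
Difference: |107058 − 425880| = 318822.

318822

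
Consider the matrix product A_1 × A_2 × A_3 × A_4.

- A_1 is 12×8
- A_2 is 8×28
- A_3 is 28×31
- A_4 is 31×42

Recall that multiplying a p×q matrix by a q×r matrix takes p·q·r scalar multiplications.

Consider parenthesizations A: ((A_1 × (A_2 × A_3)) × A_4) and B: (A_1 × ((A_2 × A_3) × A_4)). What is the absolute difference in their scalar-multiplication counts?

Order A = ((A_1 × (A_2 × A_3)) × A_4): (A_2 × A_3): 8×28 by 28×31 → 8×31, cost 8·28·31 = 6944; (A_1 × (A_2 × A_3)): 12×8 by 8×31 → 12×31, cost 12·8·31 = 2976; cumulative 9920; ((A_1 × (A_2 × A_3)) × A_4): 12×31 by 31×42 → 12×42, cost 12·31·42 = 15624; cumulative 25544. Total 25544.
Order B = (A_1 × ((A_2 × A_3) × A_4)): (A_2 × A_3): 8×28 by 28×31 → 8×31, cost 8·28·31 = 6944; ((A_2 × A_3) × A_4): 8×31 by 31×42 → 8×42, cost 8·31·42 = 10416; cumulative 17360; (A_1 × ((A_2 × A_3) × A_4)): 12×8 by 8×42 → 12×42, cost 12·8·42 = 4032; cumulative 21392. Total 21392.
Difference: |25544 − 21392| = 4152.

4152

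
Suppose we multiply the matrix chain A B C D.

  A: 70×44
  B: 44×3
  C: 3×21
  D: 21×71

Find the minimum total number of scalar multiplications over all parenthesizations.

28623

Adjacent pairs: AB = 70·44·3 = 9240; BC = 44·3·21 = 2772; CD = 3·21·71 = 4473.
Length 3: A..C: k=1: 0+2772+70·44·21=67452; k=2: 9240+0+70·3·21=13650 → min 13650 | B..D: k=2: 0+4473+44·3·71=13845; k=3: 2772+0+44·21·71=68376 → min 13845.
Length 4: A..D: k=1: 0+13845+70·44·71=232525; k=2: 9240+4473+70·3·71=28623; k=3: 13650+0+70·21·71=118020 → min 28623.
Optimal order: ((A B) (C D)) with cost 28623.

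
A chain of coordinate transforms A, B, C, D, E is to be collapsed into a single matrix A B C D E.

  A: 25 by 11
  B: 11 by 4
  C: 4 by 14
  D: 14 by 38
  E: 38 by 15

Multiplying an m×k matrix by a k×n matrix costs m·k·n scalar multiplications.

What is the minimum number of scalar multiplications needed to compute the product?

7008

Adjacent pairs: AB = 25·11·4 = 1100; BC = 11·4·14 = 616; CD = 4·14·38 = 2128; DE = 14·38·15 = 7980.
Length 3: A..C: k=1: 0+616+25·11·14=4466; k=2: 1100+0+25·4·14=2500 → min 2500 | B..D: k=2: 0+2128+11·4·38=3800; k=3: 616+0+11·14·38=6468 → min 3800 | C..E: k=3: 0+7980+4·14·15=8820; k=4: 2128+0+4·38·15=4408 → min 4408.
Length 4: A..D: k=1: 0+3800+25·11·38=14250; k=2: 1100+2128+25·4·38=7028; k=3: 2500+0+25·14·38=15800 → min 7028 | B..E: k=2: 0+4408+11·4·15=5068; k=3: 616+7980+11·14·15=10906; k=4: 3800+0+11·38·15=10070 → min 5068.
Length 5: A..E: k=1: 0+5068+25·11·15=9193; k=2: 1100+4408+25·4·15=7008; k=3: 2500+7980+25·14·15=15730; k=4: 7028+0+25·38·15=21278 → min 7008.
Optimal order: ((A B) ((C D) E)) with cost 7008.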